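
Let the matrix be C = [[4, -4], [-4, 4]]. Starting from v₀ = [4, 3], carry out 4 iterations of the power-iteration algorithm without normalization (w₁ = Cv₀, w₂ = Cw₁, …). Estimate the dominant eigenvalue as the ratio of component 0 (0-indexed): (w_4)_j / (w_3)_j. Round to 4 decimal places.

w1 = Cv₀ = (4·4 + (-4)·3; (-4)·4 + 4·3) = (4, -4)
w2 = Cw1 = (4·4 + (-4)·(-4); (-4)·4 + 4·(-4)) = (32, -32)
w3 = Cw2 = (256, -256)
w4 = Cw3 = (2048, -2048)
Ratio at component: 2048 / 256 = 8.0000

8.0000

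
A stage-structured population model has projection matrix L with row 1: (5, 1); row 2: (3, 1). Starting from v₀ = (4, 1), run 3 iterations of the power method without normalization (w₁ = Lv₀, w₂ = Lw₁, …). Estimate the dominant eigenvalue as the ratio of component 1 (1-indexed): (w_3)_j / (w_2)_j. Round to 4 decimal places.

5.6441

w1 = Lv₀ = (21, 13)
w2 = Lw1 = (118, 76)
w3 = Lw2 = (666, 430)
Ratio at component: 666 / 118 = 5.6441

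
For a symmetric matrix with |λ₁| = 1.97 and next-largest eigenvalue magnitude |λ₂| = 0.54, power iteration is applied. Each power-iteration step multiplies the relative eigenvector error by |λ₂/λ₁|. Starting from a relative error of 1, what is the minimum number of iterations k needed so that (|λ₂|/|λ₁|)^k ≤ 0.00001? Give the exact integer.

9

|λ₂/λ₁| = 0.54/1.97 = 0.27411
Need k ≥ ln(0.00001) / ln(0.27411) = -11.5129 / -1.2942 ≈ 8.896
Smallest integer k satisfying the bound: 9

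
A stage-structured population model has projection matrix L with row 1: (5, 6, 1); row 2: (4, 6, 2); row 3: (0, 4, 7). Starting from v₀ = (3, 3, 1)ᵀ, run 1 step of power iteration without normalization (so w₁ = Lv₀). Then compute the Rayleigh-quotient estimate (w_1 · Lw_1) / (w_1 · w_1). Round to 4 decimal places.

λ ≈ 11.6588

w1 = Lv₀ = (34, 32, 19)
Lw1 = (381, 366, 261)
w1·Lw1 = 34·381 + 32·366 + 19·261 = 29625; w1·w1 = 34·34 + 32·32 + 19·19 = 2541
λ ≈ 29625/2541 = 11.6588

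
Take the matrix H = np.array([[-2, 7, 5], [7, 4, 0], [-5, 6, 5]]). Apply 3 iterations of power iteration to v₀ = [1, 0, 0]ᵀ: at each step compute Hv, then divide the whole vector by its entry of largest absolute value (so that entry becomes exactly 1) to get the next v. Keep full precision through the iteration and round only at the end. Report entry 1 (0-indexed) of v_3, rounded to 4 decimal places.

1.0000

Hv0 = (-2.00000, 7.00000, -5.00000); divide by 7.00000 → v1 = (-0.28571, 1.00000, -0.71429)
Hv1 = (4.00000, 2.00000, 3.85714); divide by 4.00000 → v2 = (1.00000, 0.50000, 0.96429)
Hv2 = (6.32143, 9.00000, 2.82143); divide by 9.00000 → v3 = (0.70238, 1.00000, 0.31349)
Requested entry of v3: 252/252 = 1.0000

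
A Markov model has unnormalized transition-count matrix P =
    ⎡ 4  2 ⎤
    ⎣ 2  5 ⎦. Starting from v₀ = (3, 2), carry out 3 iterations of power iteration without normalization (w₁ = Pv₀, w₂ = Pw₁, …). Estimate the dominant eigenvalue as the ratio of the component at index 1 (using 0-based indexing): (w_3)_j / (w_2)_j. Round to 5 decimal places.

6.71429

w1 = Pv₀ = (4·3 + 2·2; 2·3 + 5·2) = (16, 16)
w2 = Pw1 = (4·16 + 2·16; 2·16 + 5·16) = (96, 112)
w3 = Pw2 = (608, 752)
Ratio at component: 752 / 112 = 6.71429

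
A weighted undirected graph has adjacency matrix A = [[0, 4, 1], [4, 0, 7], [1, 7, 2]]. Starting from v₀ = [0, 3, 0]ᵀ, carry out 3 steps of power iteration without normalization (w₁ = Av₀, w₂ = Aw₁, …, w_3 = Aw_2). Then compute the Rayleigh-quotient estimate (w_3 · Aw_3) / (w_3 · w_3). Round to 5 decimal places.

6.27236

w1 = Av₀ = (12, 0, 21)
w2 = Aw1 = (21, 195, 54)
w3 = Aw2 = (834, 462, 1494)
Aw3 = (3342, 13794, 7056)
w3·Aw3 = 834·3342 + 462·13794 + 1494·7056 = 19701720; w3·w3 = 834·834 + 462·462 + 1494·1494 = 3141036
λ ≈ 19701720/3141036 = 6.27236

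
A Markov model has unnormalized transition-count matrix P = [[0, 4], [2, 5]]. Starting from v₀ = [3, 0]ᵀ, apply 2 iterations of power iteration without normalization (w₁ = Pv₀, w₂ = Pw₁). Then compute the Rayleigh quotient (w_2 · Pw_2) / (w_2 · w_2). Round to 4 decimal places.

w1 = Pv₀ = (0·3 + 4·0; 2·3 + 5·0) = (0, 6)
w2 = Pw1 = (0·0 + 4·6; 2·0 + 5·6) = (24, 30)
Pw2 = (120, 198)
w2·Pw2 = 24·120 + 30·198 = 8820; w2·w2 = 24·24 + 30·30 = 1476
λ ≈ 8820/1476 = 5.9756

λ ≈ 5.9756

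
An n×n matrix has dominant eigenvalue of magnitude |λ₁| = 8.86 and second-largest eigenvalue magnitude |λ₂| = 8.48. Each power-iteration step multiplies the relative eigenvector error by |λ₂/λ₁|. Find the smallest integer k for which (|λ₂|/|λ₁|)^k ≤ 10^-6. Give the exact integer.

316

|λ₂/λ₁| = 8.48/8.86 = 0.95711
Need k ≥ ln(10^-6) / ln(0.95711) = -13.8155 / -0.0438 ≈ 315.161
Smallest integer k satisfying the bound: 316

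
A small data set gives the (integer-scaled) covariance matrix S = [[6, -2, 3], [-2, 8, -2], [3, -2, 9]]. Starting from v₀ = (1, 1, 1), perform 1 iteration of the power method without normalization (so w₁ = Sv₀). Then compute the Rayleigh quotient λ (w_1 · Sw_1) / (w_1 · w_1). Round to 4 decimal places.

w1 = Sv₀ = (6·1 + (-2)·1 + 3·1; (-2)·1 + 8·1 + (-2)·1; 3·1 + (-2)·1 + 9·1) = (7, 4, 10)
Sw1 = (64, -2, 103)
w1·Sw1 = 7·64 + 4·(-2) + 10·103 = 1470; w1·w1 = 7·7 + 4·4 + 10·10 = 165
λ ≈ 1470/165 = 8.9091

λ ≈ 8.9091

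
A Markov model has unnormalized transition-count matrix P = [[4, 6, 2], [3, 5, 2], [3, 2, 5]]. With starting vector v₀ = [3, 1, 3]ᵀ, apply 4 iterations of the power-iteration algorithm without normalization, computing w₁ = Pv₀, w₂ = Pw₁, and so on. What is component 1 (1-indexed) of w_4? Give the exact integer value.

w1 = Pv₀ = (4·3 + 6·1 + 2·3; 3·3 + 5·1 + 2·3; 3·3 + 2·1 + 5·3) = (24, 20, 26)
w2 = Pw1 = (4·24 + 6·20 + 2·26; 3·24 + 5·20 + 2·26; 3·24 + 2·20 + 5·26) = (268, 224, 242)
w3 = Pw2 = (2900, 2408, 2462)
w4 = Pw3 = (30972, 25664, 25826)
The requested component of w4 is 30972.

30972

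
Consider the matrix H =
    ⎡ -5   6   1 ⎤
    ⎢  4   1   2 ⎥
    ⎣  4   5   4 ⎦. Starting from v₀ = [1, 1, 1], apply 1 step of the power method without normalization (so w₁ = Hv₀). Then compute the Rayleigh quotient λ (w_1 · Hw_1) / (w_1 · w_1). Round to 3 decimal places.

7.261

w1 = Hv₀ = (2, 7, 13)
Hw1 = (45, 41, 95)
w1·Hw1 = 2·45 + 7·41 + 13·95 = 1612; w1·w1 = 2·2 + 7·7 + 13·13 = 222
λ ≈ 1612/222 = 7.261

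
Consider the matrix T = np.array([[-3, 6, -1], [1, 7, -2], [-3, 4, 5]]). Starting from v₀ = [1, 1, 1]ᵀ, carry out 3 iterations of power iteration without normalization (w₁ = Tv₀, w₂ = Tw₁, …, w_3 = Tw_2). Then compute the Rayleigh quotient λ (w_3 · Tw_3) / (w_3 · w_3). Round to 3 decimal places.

λ ≈ 5.743

w1 = Tv₀ = ((-3)·1 + 6·1 + (-1)·1; 1·1 + 7·1 + (-2)·1; (-3)·1 + 4·1 + 5·1) = (2, 6, 6)
w2 = Tw1 = ((-3)·2 + 6·6 + (-1)·6; 1·2 + 7·6 + (-2)·6; (-3)·2 + 4·6 + 5·6) = (24, 32, 48)
w3 = Tw2 = (72, 152, 296)
Tw3 = (400, 544, 1872)
w3·Tw3 = 72·400 + 152·544 + 296·1872 = 665600; w3·w3 = 72·72 + 152·152 + 296·296 = 115904
λ ≈ 665600/115904 = 5.743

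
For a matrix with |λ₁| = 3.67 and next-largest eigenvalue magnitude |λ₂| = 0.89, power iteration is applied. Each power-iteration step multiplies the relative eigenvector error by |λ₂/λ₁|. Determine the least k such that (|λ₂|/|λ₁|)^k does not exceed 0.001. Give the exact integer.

|λ₂/λ₁| = 0.89/3.67 = 0.24251
Need k ≥ ln(0.001) / ln(0.24251) = -6.9078 / -1.4167 ≈ 4.876
Smallest integer k satisfying the bound: 5

5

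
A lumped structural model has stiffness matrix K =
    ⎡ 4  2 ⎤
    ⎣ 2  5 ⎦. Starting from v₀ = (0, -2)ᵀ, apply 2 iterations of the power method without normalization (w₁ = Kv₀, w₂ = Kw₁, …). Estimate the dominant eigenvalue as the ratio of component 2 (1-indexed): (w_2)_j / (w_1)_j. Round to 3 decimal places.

λ ≈ 5.800

w1 = Kv₀ = (4·0 + 2·(-2); 2·0 + 5·(-2)) = (-4, -10)
w2 = Kw1 = (4·(-4) + 2·(-10); 2·(-4) + 5·(-10)) = (-36, -58)
Ratio at component: -58 / -10 = 5.800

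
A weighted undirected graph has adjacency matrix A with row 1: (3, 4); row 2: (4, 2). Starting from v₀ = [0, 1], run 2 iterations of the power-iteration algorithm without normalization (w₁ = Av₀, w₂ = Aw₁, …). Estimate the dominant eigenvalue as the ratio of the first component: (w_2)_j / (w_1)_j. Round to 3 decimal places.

w1 = Av₀ = (3·0 + 4·1; 4·0 + 2·1) = (4, 2)
w2 = Aw1 = (3·4 + 4·2; 4·4 + 2·2) = (20, 20)
Ratio at component: 20 / 4 = 5.000

5.000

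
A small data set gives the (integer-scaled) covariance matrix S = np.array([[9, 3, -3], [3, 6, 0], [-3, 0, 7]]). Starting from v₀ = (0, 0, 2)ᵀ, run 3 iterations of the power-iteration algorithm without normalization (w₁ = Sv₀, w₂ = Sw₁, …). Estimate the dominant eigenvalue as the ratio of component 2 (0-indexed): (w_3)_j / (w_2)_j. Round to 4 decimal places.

w1 = Sv₀ = (-6, 0, 14)
w2 = Sw1 = (-96, -18, 116)
w3 = Sw2 = (-1266, -396, 1100)
Ratio at component: 1100 / 116 = 9.4828

9.4828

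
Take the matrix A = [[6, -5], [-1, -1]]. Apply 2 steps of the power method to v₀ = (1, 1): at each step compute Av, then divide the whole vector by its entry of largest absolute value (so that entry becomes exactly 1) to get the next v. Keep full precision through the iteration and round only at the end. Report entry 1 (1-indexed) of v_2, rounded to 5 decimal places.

Av0 = (1.000000, -2.000000); divide by -2.000000 → v1 = (-0.500000, 1.000000)
Av1 = (-8.000000, -0.500000); divide by -8.000000 → v2 = (1.000000, 0.062500)
Requested entry of v2: 16/16 = 1.00000

1.00000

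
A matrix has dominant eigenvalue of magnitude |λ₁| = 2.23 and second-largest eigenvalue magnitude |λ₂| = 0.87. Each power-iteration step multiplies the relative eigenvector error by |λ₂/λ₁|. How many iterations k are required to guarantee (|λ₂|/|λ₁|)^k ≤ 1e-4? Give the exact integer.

10

|λ₂/λ₁| = 0.87/2.23 = 0.39013
Need k ≥ ln(1e-4) / ln(0.39013) = -9.2103 / -0.9413 ≈ 9.785
Smallest integer k satisfying the bound: 10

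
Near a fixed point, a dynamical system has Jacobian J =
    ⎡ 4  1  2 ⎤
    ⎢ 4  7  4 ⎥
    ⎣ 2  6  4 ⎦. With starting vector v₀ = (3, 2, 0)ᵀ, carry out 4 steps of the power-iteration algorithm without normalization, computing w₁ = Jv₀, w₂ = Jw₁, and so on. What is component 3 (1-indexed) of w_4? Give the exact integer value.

w1 = Jv₀ = (4·3 + 1·2 + 2·0; 4·3 + 7·2 + 4·0; 2·3 + 6·2 + 4·0) = (14, 26, 18)
w2 = Jw1 = (4·14 + 1·26 + 2·18; 4·14 + 7·26 + 4·18; 2·14 + 6·26 + 4·18) = (118, 310, 256)
w3 = Jw2 = (1294, 3666, 3120)
w4 = Jw3 = (15082, 43318, 37064)
The requested component of w4 is 37064.

37064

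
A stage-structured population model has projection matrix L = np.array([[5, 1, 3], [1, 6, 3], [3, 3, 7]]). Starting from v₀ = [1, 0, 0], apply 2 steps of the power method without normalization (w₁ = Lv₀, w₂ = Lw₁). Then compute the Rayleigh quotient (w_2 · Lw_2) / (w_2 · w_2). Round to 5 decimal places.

λ ≈ 10.63001

w1 = Lv₀ = (5·1 + 1·0 + 3·0; 1·1 + 6·0 + 3·0; 3·1 + 3·0 + 7·0) = (5, 1, 3)
w2 = Lw1 = (5·5 + 1·1 + 3·3; 1·5 + 6·1 + 3·3; 3·5 + 3·1 + 7·3) = (35, 20, 39)
Lw2 = (312, 272, 438)
w2·Lw2 = 35·312 + 20·272 + 39·438 = 33442; w2·w2 = 35·35 + 20·20 + 39·39 = 3146
λ ≈ 33442/3146 = 10.63001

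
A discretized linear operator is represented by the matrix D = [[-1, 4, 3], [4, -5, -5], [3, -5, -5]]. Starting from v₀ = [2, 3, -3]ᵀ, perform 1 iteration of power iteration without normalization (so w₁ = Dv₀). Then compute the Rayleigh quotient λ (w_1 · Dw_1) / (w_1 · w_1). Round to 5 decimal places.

w1 = Dv₀ = ((-1)·2 + 4·3 + 3·(-3); 4·2 + (-5)·3 + (-5)·(-3); 3·2 + (-5)·3 + (-5)·(-3)) = (1, 8, 6)
Dw1 = (49, -66, -67)
w1·Dw1 = 1·49 + 8·(-66) + 6·(-67) = -881; w1·w1 = 1·1 + 8·8 + 6·6 = 101
λ ≈ -881/101 = -8.72277

-8.72277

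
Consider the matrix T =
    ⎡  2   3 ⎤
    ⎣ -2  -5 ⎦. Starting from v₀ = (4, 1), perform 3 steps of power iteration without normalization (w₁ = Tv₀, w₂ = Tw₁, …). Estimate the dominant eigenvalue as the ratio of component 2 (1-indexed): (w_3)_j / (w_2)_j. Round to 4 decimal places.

w1 = Tv₀ = (11, -13)
w2 = Tw1 = (-17, 43)
w3 = Tw2 = (95, -181)
Ratio at component: -181 / 43 = -4.2093

λ ≈ -4.2093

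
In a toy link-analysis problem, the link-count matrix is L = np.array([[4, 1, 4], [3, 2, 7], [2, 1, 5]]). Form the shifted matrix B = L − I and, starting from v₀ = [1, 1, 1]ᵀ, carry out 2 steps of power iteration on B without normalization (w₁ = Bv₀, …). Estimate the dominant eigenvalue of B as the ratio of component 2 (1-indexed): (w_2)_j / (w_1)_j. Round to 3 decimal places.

B = L − I has rows (3, 1, 4); (3, 1, 7); (2, 1, 4)
w1 = Bv₀ = (3·1 + 1·1 + 4·1; 3·1 + 1·1 + 7·1; 2·1 + 1·1 + 4·1) = (8, 11, 7)
w2 = Bw1 = (3·8 + 1·11 + 4·7; 3·8 + 1·11 + 7·7; 2·8 + 1·11 + 4·7) = (63, 84, 55)
Ratio: 84/11 = 7.636

7.636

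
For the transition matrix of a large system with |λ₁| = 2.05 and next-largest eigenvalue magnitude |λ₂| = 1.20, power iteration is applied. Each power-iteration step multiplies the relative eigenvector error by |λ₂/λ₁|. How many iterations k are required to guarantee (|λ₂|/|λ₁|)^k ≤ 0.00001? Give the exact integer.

22

|λ₂/λ₁| = 1.20/2.05 = 0.58537
Need k ≥ ln(0.00001) / ln(0.58537) = -11.5129 / -0.5355 ≈ 21.499
Smallest integer k satisfying the bound: 22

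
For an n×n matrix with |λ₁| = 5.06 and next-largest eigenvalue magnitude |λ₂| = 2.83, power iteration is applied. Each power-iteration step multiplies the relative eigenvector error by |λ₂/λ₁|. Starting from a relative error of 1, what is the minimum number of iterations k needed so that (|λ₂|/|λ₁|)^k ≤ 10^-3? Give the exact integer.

12

|λ₂/λ₁| = 2.83/5.06 = 0.55929
Need k ≥ ln(10^-3) / ln(0.55929) = -6.9078 / -0.5811 ≈ 11.888
Smallest integer k satisfying the bound: 12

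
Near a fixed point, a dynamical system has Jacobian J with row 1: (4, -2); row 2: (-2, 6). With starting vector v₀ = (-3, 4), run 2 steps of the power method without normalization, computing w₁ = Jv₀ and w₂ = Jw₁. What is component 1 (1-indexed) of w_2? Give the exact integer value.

w1 = Jv₀ = (4·(-3) + (-2)·4; (-2)·(-3) + 6·4) = (-20, 30)
w2 = Jw1 = (4·(-20) + (-2)·30; (-2)·(-20) + 6·30) = (-140, 220)
The requested component of w2 is -140.

-140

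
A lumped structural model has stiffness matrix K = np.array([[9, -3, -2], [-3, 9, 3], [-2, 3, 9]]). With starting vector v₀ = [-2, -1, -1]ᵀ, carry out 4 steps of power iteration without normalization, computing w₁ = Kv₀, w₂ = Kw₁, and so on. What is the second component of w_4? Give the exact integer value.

w1 = Kv₀ = (9·(-2) + (-3)·(-1) + (-2)·(-1); (-3)·(-2) + 9·(-1) + 3·(-1); (-2)·(-2) + 3·(-1) + 9·(-1)) = (-13, -6, -8)
w2 = Kw1 = (9·(-13) + (-3)·(-6) + (-2)·(-8); (-3)·(-13) + 9·(-6) + 3·(-8); (-2)·(-13) + 3·(-6) + 9·(-8)) = (-83, -39, -64)
w3 = Kw2 = (-502, -294, -527)
w4 = Kw3 = (-2582, -2721, -4621)
The requested component of w4 is -2721.

-2721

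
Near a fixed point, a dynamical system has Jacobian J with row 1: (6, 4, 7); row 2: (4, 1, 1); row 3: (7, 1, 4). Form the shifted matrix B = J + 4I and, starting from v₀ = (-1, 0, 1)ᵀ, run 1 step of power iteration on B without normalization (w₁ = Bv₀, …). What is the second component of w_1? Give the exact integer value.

B = J + 4I has rows (10, 4, 7); (4, 5, 1); (7, 1, 8)
w1 = Bv₀ = (-3, -3, 1)
Requested component of w1: -3

-3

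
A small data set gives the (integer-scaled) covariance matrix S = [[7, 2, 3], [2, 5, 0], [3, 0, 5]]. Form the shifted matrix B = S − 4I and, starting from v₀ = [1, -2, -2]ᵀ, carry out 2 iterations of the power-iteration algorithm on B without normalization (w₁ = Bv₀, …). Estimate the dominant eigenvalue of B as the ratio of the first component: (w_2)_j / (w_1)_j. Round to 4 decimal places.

2.5714

B = S − 4I has rows (3, 2, 3); (2, 1, 0); (3, 0, 1)
w1 = Bv₀ = (3·1 + 2·(-2) + 3·(-2); 2·1 + 1·(-2) + 0·(-2); 3·1 + 0·(-2) + 1·(-2)) = (-7, 0, 1)
w2 = Bw1 = (3·(-7) + 2·0 + 3·1; 2·(-7) + 1·0 + 0·1; 3·(-7) + 0·0 + 1·1) = (-18, -14, -20)
Ratio: -18/-7 = 2.5714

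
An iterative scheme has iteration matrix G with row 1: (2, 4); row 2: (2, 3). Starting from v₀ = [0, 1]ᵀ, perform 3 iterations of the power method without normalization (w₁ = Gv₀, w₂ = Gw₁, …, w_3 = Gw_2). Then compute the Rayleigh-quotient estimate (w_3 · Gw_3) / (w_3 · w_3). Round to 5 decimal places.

w1 = Gv₀ = (2·0 + 4·1; 2·0 + 3·1) = (4, 3)
w2 = Gw1 = (2·4 + 4·3; 2·4 + 3·3) = (20, 17)
w3 = Gw2 = (108, 91)
Gw3 = (580, 489)
w3·Gw3 = 108·580 + 91·489 = 107139; w3·w3 = 108·108 + 91·91 = 19945
λ ≈ 107139/19945 = 5.37172

5.37172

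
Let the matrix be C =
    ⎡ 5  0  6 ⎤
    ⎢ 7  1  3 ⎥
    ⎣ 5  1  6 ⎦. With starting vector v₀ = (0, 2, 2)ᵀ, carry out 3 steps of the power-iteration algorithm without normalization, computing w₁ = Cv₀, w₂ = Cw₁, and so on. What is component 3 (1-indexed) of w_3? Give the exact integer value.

w1 = Cv₀ = (12, 8, 14)
w2 = Cw1 = (144, 134, 152)
w3 = Cw2 = (1632, 1598, 1766)
The requested component of w3 is 1766.

1766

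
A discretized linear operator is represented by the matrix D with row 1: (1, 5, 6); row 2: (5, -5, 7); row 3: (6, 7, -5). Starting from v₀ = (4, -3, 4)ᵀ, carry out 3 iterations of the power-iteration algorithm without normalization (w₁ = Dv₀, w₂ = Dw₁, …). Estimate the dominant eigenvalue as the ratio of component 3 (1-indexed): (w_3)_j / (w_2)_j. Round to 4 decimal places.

w1 = Dv₀ = (1·4 + 5·(-3) + 6·4; 5·4 + (-5)·(-3) + 7·4; 6·4 + 7·(-3) + (-5)·4) = (13, 63, -17)
w2 = Dw1 = (1·13 + 5·63 + 6·(-17); 5·13 + (-5)·63 + 7·(-17); 6·13 + 7·63 + (-5)·(-17)) = (226, -369, 604)
w3 = Dw2 = (2005, 7203, -4247)
Ratio at component: -4247 / 604 = -7.0315

λ ≈ -7.0315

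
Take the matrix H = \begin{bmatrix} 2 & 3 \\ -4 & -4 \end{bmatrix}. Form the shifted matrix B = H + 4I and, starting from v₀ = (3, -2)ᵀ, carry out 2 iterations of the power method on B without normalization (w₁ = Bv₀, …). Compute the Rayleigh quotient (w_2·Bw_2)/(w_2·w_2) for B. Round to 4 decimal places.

μ ≈ 2.6400

B = H + 4I has rows (6, 3); (-4, 0)
w1 = Bv₀ = (6·3 + 3·(-2); (-4)·3 + 0·(-2)) = (12, -12)
w2 = Bw1 = (6·12 + 3·(-12); (-4)·12 + 0·(-12)) = (36, -48)
Bw2 = (72, -144)
w2·Bw2 = 9504; w2·w2 = 3600; μ ≈ 9504/3600 = 2.6400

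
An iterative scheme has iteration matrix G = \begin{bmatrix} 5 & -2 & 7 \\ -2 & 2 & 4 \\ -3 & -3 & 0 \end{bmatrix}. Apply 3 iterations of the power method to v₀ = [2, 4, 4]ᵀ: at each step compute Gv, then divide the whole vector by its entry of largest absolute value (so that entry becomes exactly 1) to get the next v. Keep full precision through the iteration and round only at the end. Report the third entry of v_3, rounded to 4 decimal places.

-0.3425

Gv0 = (30.00000, 20.00000, -18.00000); divide by 30.00000 → v1 = (1.00000, 0.66667, -0.60000)
Gv1 = (-0.53333, -3.06667, -5.00000); divide by -5.00000 → v2 = (0.10667, 0.61333, 1.00000)
Gv2 = (6.30667, 5.01333, -2.16000); divide by 6.30667 → v3 = (1.00000, 0.79493, -0.34249)
Requested entry of v3: 324/-946 = -0.3425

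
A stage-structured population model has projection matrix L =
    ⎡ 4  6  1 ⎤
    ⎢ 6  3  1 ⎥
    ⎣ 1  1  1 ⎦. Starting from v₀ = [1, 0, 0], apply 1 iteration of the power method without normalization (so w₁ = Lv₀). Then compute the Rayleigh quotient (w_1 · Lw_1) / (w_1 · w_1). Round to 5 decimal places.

w1 = Lv₀ = (4, 6, 1)
Lw1 = (53, 43, 11)
w1·Lw1 = 4·53 + 6·43 + 1·11 = 481; w1·w1 = 4·4 + 6·6 + 1·1 = 53
λ ≈ 481/53 = 9.07547

9.07547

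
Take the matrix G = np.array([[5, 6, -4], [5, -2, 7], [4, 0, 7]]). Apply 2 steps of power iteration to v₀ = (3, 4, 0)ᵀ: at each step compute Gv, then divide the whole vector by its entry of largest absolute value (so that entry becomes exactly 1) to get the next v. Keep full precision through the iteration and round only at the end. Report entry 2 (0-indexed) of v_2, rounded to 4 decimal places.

0.9057

Gv0 = (39.00000, 7.00000, 12.00000); divide by 39.00000 → v1 = (1.00000, 0.17949, 0.30769)
Gv1 = (4.84615, 6.79487, 6.15385); divide by 6.79487 → v2 = (0.71321, 1.00000, 0.90566)
Requested entry of v2: 240/265 = 0.9057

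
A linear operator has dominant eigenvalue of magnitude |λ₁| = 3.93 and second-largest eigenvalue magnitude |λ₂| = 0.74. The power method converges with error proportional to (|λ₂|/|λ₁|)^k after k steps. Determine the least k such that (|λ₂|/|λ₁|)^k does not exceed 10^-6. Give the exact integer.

|λ₂/λ₁| = 0.74/3.93 = 0.18830
Need k ≥ ln(10^-6) / ln(0.18830) = -13.8155 / -1.6697 ≈ 8.274
Smallest integer k satisfying the bound: 9

9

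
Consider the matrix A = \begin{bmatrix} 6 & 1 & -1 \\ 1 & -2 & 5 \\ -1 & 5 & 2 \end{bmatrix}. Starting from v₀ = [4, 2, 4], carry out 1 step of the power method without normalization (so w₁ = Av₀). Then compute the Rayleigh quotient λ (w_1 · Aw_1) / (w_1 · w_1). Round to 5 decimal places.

5.14815

w1 = Av₀ = (6·4 + 1·2 + (-1)·4; 1·4 + (-2)·2 + 5·4; (-1)·4 + 5·2 + 2·4) = (22, 20, 14)
Aw1 = (138, 52, 106)
w1·Aw1 = 22·138 + 20·52 + 14·106 = 5560; w1·w1 = 22·22 + 20·20 + 14·14 = 1080
λ ≈ 5560/1080 = 5.14815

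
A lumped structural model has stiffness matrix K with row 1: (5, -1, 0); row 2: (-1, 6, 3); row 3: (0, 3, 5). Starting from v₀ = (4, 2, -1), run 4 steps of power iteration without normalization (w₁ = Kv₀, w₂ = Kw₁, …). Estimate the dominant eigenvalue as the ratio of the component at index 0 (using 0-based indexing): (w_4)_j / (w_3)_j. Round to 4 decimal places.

w1 = Kv₀ = (18, 5, 1)
w2 = Kw1 = (85, 15, 20)
w3 = Kw2 = (410, 65, 145)
w4 = Kw3 = (1985, 415, 920)
Ratio at component: 1985 / 410 = 4.8415

λ ≈ 4.8415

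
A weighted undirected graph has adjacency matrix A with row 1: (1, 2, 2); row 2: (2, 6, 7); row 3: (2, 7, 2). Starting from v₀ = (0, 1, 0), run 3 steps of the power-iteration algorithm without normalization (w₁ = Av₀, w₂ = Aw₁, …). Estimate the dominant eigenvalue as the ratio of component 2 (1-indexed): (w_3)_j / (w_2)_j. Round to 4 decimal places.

λ ≈ 11.3483

w1 = Av₀ = (2, 6, 7)
w2 = Aw1 = (28, 89, 60)
w3 = Aw2 = (326, 1010, 799)
Ratio at component: 1010 / 89 = 11.3483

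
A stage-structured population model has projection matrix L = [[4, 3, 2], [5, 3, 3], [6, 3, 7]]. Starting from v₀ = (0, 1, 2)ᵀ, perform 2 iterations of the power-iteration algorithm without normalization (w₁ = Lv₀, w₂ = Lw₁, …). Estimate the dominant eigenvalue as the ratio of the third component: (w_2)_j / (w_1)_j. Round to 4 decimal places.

w1 = Lv₀ = (4·0 + 3·1 + 2·2; 5·0 + 3·1 + 3·2; 6·0 + 3·1 + 7·2) = (7, 9, 17)
w2 = Lw1 = (4·7 + 3·9 + 2·17; 5·7 + 3·9 + 3·17; 6·7 + 3·9 + 7·17) = (89, 113, 188)
Ratio at component: 188 / 17 = 11.0588

λ ≈ 11.0588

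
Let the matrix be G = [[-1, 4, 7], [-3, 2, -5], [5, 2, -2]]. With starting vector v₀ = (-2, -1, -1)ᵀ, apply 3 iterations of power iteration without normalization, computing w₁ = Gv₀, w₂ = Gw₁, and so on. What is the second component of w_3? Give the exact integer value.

w1 = Gv₀ = (-9, 9, -10)
w2 = Gw1 = (-25, 95, -7)
w3 = Gw2 = (356, 300, 79)
The requested component of w3 is 300.

300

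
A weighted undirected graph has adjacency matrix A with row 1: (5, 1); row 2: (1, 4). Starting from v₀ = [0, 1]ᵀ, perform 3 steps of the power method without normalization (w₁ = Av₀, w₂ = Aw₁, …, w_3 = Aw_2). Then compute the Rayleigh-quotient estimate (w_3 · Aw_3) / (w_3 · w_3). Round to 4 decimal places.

λ ≈ 5.3703

w1 = Av₀ = (1, 4)
w2 = Aw1 = (9, 17)
w3 = Aw2 = (62, 77)
Aw3 = (387, 370)
w3·Aw3 = 62·387 + 77·370 = 52484; w3·w3 = 62·62 + 77·77 = 9773
λ ≈ 52484/9773 = 5.3703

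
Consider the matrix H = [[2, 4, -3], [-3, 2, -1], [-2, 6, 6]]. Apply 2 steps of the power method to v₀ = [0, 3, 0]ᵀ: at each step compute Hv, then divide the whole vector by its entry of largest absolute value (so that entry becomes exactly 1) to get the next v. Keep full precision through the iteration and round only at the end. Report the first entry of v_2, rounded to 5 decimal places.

Hv0 = (12.000000, 6.000000, 18.000000); divide by 18.000000 → v1 = (0.666667, 0.333333, 1.000000)
Hv1 = (-0.333333, -2.333333, 6.666667); divide by 6.666667 → v2 = (-0.050000, -0.350000, 1.000000)
Requested entry of v2: -6/120 = -0.05000

-0.05000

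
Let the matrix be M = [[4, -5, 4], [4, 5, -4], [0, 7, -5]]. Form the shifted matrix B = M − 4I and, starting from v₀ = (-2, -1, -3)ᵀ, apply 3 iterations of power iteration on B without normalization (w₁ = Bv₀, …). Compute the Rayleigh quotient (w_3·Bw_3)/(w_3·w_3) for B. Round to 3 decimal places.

B = M − 4I has rows (0, -5, 4); (4, 1, -4); (0, 7, -9)
w1 = Bv₀ = (0·(-2) + (-5)·(-1) + 4·(-3); 4·(-2) + 1·(-1) + (-4)·(-3); 0·(-2) + 7·(-1) + (-9)·(-3)) = (-7, 3, 20)
w2 = Bw1 = (0·(-7) + (-5)·3 + 4·20; 4·(-7) + 1·3 + (-4)·20; 0·(-7) + 7·3 + (-9)·20) = (65, -105, -159)
w3 = Bw2 = (-111, 791, 696)
Bw3 = (-1171, -2437, -727)
w3·Bw3 = -2303678; w3·w3 = 1122418; μ ≈ -2303678/1122418 = -2.052

-2.052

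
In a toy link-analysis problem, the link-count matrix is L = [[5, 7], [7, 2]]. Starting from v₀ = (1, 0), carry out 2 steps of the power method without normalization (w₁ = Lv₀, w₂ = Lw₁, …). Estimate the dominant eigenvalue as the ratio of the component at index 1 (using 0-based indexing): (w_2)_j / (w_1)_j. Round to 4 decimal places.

w1 = Lv₀ = (5·1 + 7·0; 7·1 + 2·0) = (5, 7)
w2 = Lw1 = (5·5 + 7·7; 7·5 + 2·7) = (74, 49)
Ratio at component: 49 / 7 = 7.0000

λ ≈ 7.0000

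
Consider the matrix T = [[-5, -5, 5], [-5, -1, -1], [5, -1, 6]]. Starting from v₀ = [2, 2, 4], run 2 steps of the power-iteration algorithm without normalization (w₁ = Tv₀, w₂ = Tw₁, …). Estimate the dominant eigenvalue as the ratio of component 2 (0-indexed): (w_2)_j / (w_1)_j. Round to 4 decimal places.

w1 = Tv₀ = ((-5)·2 + (-5)·2 + 5·4; (-5)·2 + (-1)·2 + (-1)·4; 5·2 + (-1)·2 + 6·4) = (0, -16, 32)
w2 = Tw1 = ((-5)·0 + (-5)·(-16) + 5·32; (-5)·0 + (-1)·(-16) + (-1)·32; 5·0 + (-1)·(-16) + 6·32) = (240, -16, 208)
Ratio at component: 208 / 32 = 6.5000

λ ≈ 6.5000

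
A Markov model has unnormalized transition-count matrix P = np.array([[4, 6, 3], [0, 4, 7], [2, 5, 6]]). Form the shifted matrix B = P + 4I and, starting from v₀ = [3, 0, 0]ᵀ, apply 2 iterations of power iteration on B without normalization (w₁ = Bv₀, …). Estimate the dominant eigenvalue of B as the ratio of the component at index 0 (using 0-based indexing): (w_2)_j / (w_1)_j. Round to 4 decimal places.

B = P + 4I has rows (8, 6, 3); (0, 8, 7); (2, 5, 10)
w1 = Bv₀ = (8·3 + 6·0 + 3·0; 0·3 + 8·0 + 7·0; 2·3 + 5·0 + 10·0) = (24, 0, 6)
w2 = Bw1 = (8·24 + 6·0 + 3·6; 0·24 + 8·0 + 7·6; 2·24 + 5·0 + 10·6) = (210, 42, 108)
Ratio: 210/24 = 8.7500

8.7500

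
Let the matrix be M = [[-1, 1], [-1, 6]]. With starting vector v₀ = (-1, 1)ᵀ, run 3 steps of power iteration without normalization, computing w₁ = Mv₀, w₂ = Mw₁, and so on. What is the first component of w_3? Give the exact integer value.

w1 = Mv₀ = ((-1)·(-1) + 1·1; (-1)·(-1) + 6·1) = (2, 7)
w2 = Mw1 = ((-1)·2 + 1·7; (-1)·2 + 6·7) = (5, 40)
w3 = Mw2 = (35, 235)
The requested component of w3 is 35.

35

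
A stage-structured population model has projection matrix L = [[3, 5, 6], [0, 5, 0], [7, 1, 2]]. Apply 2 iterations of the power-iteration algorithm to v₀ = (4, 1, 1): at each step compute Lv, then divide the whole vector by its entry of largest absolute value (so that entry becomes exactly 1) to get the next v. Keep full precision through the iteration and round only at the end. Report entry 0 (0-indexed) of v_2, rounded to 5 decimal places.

Lv0 = (23.000000, 5.000000, 31.000000); divide by 31.000000 → v1 = (0.741935, 0.161290, 1.000000)
Lv1 = (9.032258, 0.806452, 7.354839); divide by 9.032258 → v2 = (1.000000, 0.089286, 0.814286)
Requested entry of v2: 280/280 = 1.00000

1.00000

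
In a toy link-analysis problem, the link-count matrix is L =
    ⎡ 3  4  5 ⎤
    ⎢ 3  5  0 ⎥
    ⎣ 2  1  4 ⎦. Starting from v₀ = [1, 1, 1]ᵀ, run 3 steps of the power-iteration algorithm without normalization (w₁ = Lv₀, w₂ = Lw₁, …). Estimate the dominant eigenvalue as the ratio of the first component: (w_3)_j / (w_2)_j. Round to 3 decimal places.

8.864

w1 = Lv₀ = (12, 8, 7)
w2 = Lw1 = (103, 76, 60)
w3 = Lw2 = (913, 689, 522)
Ratio at component: 913 / 103 = 8.864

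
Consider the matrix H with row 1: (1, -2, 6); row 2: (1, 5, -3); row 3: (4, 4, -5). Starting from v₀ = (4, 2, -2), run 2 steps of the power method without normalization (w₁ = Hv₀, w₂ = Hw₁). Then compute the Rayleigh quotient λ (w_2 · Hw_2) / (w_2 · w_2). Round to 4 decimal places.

λ ≈ -6.5378

w1 = Hv₀ = (1·4 + (-2)·2 + 6·(-2); 1·4 + 5·2 + (-3)·(-2); 4·4 + 4·2 + (-5)·(-2)) = (-12, 20, 34)
w2 = Hw1 = (1·(-12) + (-2)·20 + 6·34; 1·(-12) + 5·20 + (-3)·34; 4·(-12) + 4·20 + (-5)·34) = (152, -14, -138)
Hw2 = (-648, 496, 1242)
w2·Hw2 = 152·(-648) + (-14)·496 + (-138)·1242 = -276836; w2·w2 = 152·152 + (-14)·(-14) + (-138)·(-138) = 42344
λ ≈ -276836/42344 = -6.5378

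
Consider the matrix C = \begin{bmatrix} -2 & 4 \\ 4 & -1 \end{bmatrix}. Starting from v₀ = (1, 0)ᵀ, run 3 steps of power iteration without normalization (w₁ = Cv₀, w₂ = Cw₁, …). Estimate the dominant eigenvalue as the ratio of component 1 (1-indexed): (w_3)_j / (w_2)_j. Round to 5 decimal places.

w1 = Cv₀ = (-2, 4)
w2 = Cw1 = (20, -12)
w3 = Cw2 = (-88, 92)
Ratio at component: -88 / 20 = -4.40000

-4.40000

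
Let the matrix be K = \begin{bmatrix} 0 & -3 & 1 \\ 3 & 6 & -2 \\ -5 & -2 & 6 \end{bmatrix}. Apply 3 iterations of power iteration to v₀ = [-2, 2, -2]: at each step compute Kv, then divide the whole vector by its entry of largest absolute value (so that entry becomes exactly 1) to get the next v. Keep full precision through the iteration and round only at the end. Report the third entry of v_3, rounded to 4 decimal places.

Kv0 = (-8.00000, 10.00000, -6.00000); divide by 10.00000 → v1 = (-0.80000, 1.00000, -0.60000)
Kv1 = (-3.60000, 4.80000, -1.60000); divide by 4.80000 → v2 = (-0.75000, 1.00000, -0.33333)
Kv2 = (-3.33333, 4.41667, -0.25000); divide by 4.41667 → v3 = (-0.75472, 1.00000, -0.05660)
Requested entry of v3: -12/212 = -0.0566

-0.0566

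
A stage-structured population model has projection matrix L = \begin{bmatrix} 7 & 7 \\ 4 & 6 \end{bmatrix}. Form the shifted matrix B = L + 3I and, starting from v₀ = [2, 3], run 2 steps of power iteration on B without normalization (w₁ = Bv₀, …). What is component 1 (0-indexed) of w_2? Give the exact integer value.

B = L + 3I has rows (10, 7); (4, 9)
w1 = Bv₀ = (41, 35)
w2 = Bw1 = (655, 479)
Requested component of w2: 479

479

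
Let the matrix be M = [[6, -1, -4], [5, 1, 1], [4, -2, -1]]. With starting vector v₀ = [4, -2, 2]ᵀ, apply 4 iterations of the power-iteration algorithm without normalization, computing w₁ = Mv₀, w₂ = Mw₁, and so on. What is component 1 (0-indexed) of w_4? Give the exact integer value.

-424

w1 = Mv₀ = (18, 20, 18)
w2 = Mw1 = (16, 128, 14)
w3 = Mw2 = (-88, 222, -206)
w4 = Mw3 = (74, -424, -590)
The requested component of w4 is -424.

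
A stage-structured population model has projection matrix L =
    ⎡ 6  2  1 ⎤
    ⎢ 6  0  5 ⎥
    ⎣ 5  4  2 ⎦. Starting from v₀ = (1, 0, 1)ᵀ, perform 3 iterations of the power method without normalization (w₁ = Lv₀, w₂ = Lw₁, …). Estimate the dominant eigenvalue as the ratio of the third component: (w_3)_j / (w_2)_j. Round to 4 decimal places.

9.1290

w1 = Lv₀ = (6·1 + 2·0 + 1·1; 6·1 + 0·0 + 5·1; 5·1 + 4·0 + 2·1) = (7, 11, 7)
w2 = Lw1 = (6·7 + 2·11 + 1·7; 6·7 + 0·11 + 5·7; 5·7 + 4·11 + 2·7) = (71, 77, 93)
w3 = Lw2 = (673, 891, 849)
Ratio at component: 849 / 93 = 9.1290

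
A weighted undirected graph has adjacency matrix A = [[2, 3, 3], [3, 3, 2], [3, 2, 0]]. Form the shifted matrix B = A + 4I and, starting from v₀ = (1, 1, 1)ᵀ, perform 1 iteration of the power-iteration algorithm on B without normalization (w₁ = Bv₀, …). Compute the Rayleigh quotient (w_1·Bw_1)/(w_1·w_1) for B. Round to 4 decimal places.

11.2195

B = A + 4I has rows (6, 3, 3); (3, 7, 2); (3, 2, 4)
w1 = Bv₀ = (6·1 + 3·1 + 3·1; 3·1 + 7·1 + 2·1; 3·1 + 2·1 + 4·1) = (12, 12, 9)
Bw1 = (135, 138, 96)
w1·Bw1 = 4140; w1·w1 = 369; μ ≈ 4140/369 = 11.2195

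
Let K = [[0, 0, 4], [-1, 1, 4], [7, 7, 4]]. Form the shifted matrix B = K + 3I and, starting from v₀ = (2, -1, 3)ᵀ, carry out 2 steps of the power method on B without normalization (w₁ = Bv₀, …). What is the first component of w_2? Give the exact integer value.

B = K + 3I has rows (3, 0, 4); (-1, 4, 4); (7, 7, 7)
w1 = Bv₀ = (3·2 + 0·(-1) + 4·3; (-1)·2 + 4·(-1) + 4·3; 7·2 + 7·(-1) + 7·3) = (18, 6, 28)
w2 = Bw1 = (3·18 + 0·6 + 4·28; (-1)·18 + 4·6 + 4·28; 7·18 + 7·6 + 7·28) = (166, 118, 364)
Requested component of w2: 166

166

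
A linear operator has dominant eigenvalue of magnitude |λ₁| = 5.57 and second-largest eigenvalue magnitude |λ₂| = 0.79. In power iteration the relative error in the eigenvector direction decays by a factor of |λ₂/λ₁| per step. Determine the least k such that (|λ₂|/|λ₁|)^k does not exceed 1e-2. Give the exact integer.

3

|λ₂/λ₁| = 0.79/5.57 = 0.14183
Need k ≥ ln(1e-2) / ln(0.14183) = -4.6052 / -1.9531 ≈ 2.358
Smallest integer k satisfying the bound: 3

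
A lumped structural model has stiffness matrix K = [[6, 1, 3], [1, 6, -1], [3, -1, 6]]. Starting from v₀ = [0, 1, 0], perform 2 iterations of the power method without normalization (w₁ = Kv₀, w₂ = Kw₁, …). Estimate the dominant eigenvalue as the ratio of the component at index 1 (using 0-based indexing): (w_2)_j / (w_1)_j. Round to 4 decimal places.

w1 = Kv₀ = (1, 6, -1)
w2 = Kw1 = (9, 38, -9)
Ratio at component: 38 / 6 = 6.3333

λ ≈ 6.3333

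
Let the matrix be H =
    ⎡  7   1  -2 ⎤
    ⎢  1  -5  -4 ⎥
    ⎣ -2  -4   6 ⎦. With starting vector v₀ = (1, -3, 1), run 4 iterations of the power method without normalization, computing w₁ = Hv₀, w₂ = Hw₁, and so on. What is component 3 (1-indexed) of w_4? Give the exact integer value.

3376

w1 = Hv₀ = (7·1 + 1·(-3) + (-2)·1; 1·1 + (-5)·(-3) + (-4)·1; (-2)·1 + (-4)·(-3) + 6·1) = (2, 12, 16)
w2 = Hw1 = (7·2 + 1·12 + (-2)·16; 1·2 + (-5)·12 + (-4)·16; (-2)·2 + (-4)·12 + 6·16) = (-6, -122, 44)
w3 = Hw2 = (-252, 428, 764)
w4 = Hw3 = (-2864, -5448, 3376)
The requested component of w4 is 3376.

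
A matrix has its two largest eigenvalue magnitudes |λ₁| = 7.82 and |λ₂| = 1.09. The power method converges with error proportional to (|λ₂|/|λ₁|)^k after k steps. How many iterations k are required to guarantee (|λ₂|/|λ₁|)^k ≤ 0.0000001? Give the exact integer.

|λ₂/λ₁| = 1.09/7.82 = 0.13939
Need k ≥ ln(0.0000001) / ln(0.13939) = -16.1181 / -1.9705 ≈ 8.180
Smallest integer k satisfying the bound: 9

9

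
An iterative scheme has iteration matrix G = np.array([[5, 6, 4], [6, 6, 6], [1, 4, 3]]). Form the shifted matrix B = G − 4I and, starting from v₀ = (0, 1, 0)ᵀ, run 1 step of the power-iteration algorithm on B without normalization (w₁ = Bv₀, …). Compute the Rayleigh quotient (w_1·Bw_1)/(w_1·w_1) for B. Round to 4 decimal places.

B = G − 4I has rows (1, 6, 4); (6, 2, 6); (1, 4, -1)
w1 = Bv₀ = (1·0 + 6·1 + 4·0; 6·0 + 2·1 + 6·0; 1·0 + 4·1 + (-1)·0) = (6, 2, 4)
Bw1 = (34, 64, 10)
w1·Bw1 = 372; w1·w1 = 56; μ ≈ 372/56 = 6.6429

μ ≈ 6.6429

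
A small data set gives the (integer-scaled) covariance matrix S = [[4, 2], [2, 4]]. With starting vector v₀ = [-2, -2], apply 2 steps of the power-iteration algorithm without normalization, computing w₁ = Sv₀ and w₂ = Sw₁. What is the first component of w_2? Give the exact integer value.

-72

w1 = Sv₀ = (-12, -12)
w2 = Sw1 = (-72, -72)
The requested component of w2 is -72.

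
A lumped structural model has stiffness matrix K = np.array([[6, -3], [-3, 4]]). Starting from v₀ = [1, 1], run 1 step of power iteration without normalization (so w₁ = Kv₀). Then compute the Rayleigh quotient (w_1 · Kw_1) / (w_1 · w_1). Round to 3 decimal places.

w1 = Kv₀ = (6·1 + (-3)·1; (-3)·1 + 4·1) = (3, 1)
Kw1 = (15, -5)
w1·Kw1 = 3·15 + 1·(-5) = 40; w1·w1 = 3·3 + 1·1 = 10
λ ≈ 40/10 = 4.000

λ ≈ 4.000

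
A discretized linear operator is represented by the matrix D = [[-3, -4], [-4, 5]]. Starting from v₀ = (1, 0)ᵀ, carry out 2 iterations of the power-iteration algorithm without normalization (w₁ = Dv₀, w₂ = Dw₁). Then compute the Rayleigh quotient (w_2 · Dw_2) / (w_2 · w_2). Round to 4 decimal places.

0.0653

w1 = Dv₀ = ((-3)·1 + (-4)·0; (-4)·1 + 5·0) = (-3, -4)
w2 = Dw1 = ((-3)·(-3) + (-4)·(-4); (-4)·(-3) + 5·(-4)) = (25, -8)
Dw2 = (-43, -140)
w2·Dw2 = 25·(-43) + (-8)·(-140) = 45; w2·w2 = 25·25 + (-8)·(-8) = 689
λ ≈ 45/689 = 0.0653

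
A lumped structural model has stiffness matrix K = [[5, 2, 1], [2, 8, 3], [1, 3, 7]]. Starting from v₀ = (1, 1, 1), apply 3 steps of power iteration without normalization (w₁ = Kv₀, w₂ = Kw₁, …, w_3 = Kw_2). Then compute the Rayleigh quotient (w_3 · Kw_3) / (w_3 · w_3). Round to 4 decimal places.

11.2945

w1 = Kv₀ = (8, 13, 11)
w2 = Kw1 = (77, 153, 124)
w3 = Kw2 = (815, 1750, 1404)
Kw3 = (8979, 19842, 15893)
w3·Kw3 = 815·8979 + 1750·19842 + 1404·15893 = 64355157; w3·w3 = 815·815 + 1750·1750 + 1404·1404 = 5697941
λ ≈ 64355157/5697941 = 11.2945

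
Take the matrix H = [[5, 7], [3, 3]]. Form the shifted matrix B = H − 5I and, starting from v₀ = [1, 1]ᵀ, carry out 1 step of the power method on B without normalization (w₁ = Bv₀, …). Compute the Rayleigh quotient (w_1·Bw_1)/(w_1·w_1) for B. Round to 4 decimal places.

B = H − 5I has rows (0, 7); (3, -2)
w1 = Bv₀ = (7, 1)
Bw1 = (7, 19)
w1·Bw1 = 68; w1·w1 = 50; μ ≈ 68/50 = 1.3600

μ ≈ 1.3600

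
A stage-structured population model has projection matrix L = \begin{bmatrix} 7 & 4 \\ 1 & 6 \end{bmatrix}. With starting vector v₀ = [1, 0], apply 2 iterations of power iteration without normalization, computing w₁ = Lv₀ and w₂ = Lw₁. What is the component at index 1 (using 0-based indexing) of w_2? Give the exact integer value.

w1 = Lv₀ = (7·1 + 4·0; 1·1 + 6·0) = (7, 1)
w2 = Lw1 = (7·7 + 4·1; 1·7 + 6·1) = (53, 13)
The requested component of w2 is 13.

13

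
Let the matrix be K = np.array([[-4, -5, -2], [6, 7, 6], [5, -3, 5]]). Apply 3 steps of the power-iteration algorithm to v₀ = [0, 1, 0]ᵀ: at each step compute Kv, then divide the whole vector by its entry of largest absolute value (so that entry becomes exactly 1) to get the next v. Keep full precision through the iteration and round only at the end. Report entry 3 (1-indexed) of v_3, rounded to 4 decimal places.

0.8547

Kv0 = (-5.00000, 7.00000, -3.00000); divide by 7.00000 → v1 = (-0.71429, 1.00000, -0.42857)
Kv1 = (-1.28571, 0.14286, -8.71429); divide by -8.71429 → v2 = (0.14754, -0.01639, 1.00000)
Kv2 = (-2.50820, 6.77049, 5.78689); divide by 6.77049 → v3 = (-0.37046, 1.00000, 0.85472)
Requested entry of v3: -353/-413 = 0.8547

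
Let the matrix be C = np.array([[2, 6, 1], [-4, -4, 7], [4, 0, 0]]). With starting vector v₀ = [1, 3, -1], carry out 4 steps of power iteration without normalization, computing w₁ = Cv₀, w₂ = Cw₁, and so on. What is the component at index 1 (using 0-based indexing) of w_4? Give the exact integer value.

w1 = Cv₀ = (19, -23, 4)
w2 = Cw1 = (-96, 44, 76)
w3 = Cw2 = (148, 740, -384)
w4 = Cw3 = (4352, -6240, 592)
The requested component of w4 is -6240.

-6240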